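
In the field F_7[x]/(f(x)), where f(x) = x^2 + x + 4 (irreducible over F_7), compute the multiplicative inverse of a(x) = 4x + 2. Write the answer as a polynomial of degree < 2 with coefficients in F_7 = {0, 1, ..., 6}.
a(x)^(-1) ≡ 6x + 3 (mod f(x))

Since f is irreducible over F_7, F_7[x]/(f) is a field and a(x) ≠ 0 has an inverse. Apply the extended Euclidean algorithm to f(x) and a(x) in F_7[x]: f(x) = (2x + 1)·a(x) + (2). The last nonzero remainder is the constant 2 = gcd(f, a) in F_7. Back-substituting through the division chain expresses 2 = s(x)·a(x) + t(x)·f(x) with s(x) ≡ 5x + 6 (mod f), so (5x + 6)·a(x) ≡ 2 (mod f). Multiplying by 2^(-1) ≡ 4 in F_7 gives a(x)^(-1) ≡ 4·(5x + 6) ≡ 6x + 3 (mod f). Check: (4x + 2)·(6x + 3) = 3x^2 + 3x + 6 ≡ 1 (mod x^2 + x + 4).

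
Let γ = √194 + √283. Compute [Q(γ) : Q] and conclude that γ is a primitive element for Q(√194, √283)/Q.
[Q(γ) : Q] = 4 (equivalently, Q(γ) = Q(√194, √283))

Obviously Q(γ) ⊆ Q(√194, √283), and [Q(√194, √283):Q] = 4 (since 194, 283 are distinct squarefree integers > 1 with 54902 not a perfect square). To show equality we compute the minimal polynomial of γ. From γ = √194 + √283: γ^2 = 194 + 2√(54902) + 283 = 477 + 2√(54902), so γ^2 - 477 = 2√(54902); squaring, (γ^2 - 477)^2 = 4·54902, i.e. γ^4 - 954γ^2 + 227529 - 219608 = 0, i.e. γ^4 - 954γ^2 + 7921 = 0. So γ is a root of x^4 - 954x^2 + 7921. This polynomial is irreducible over Q: it has no rational root (each ±√194 ± √283 is irrational), and any factorization into two quadratics over Q would force √(54902) ∈ Q (pairing opposite roots) or √194, √283 ∈ Q (other pairings), all impossible. Hence [Q(γ):Q] = 4 = [Q(√194, √283):Q], so Q(γ) = Q(√194, √283).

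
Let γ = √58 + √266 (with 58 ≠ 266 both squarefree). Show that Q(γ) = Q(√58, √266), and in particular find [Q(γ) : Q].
[Q(γ) : Q] = 4 (equivalently, Q(γ) = Q(√58, √266))

Obviously Q(γ) ⊆ Q(√58, √266), and [Q(√58, √266):Q] = 4 (since 58, 266 are distinct squarefree integers > 1 with 15428 not a perfect square). To show equality we compute the minimal polynomial of γ. From γ = √58 + √266: γ^2 = 58 + 2√(15428) + 266 = 324 + 2√(15428), so γ^2 - 324 = 2√(15428); squaring, (γ^2 - 324)^2 = 4·15428, i.e. γ^4 - 648γ^2 + 104976 - 61712 = 0, i.e. γ^4 - 648γ^2 + 43264 = 0. So γ is a root of x^4 - 648x^2 + 43264. This polynomial is irreducible over Q: it has no rational root (each ±√58 ± √266 is irrational), and any factorization into two quadratics over Q would force √(15428) ∈ Q (pairing opposite roots) or √58, √266 ∈ Q (other pairings), all impossible. Hence [Q(γ):Q] = 4 = [Q(√58, √266):Q], so Q(γ) = Q(√58, √266).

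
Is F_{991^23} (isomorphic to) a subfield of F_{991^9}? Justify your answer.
No: F_{991^23} is not a subfield of F_{991^9}

F_{p^m} embeds in F_{p^n} iff m | n. Here 23 ∤ 9 (since 9 = 0·23 + 9 with remainder 9 ≠ 0), so F_{991^23} is not a subfield of F_{991^9}. Equivalently: if it were, the tower law would give 23 = [F_{991^23}:F_991] dividing [F_{991^9}:F_991] = 9, contradiction.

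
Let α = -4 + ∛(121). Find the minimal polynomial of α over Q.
m_α(x) = x^3 + 12x^2 + 48x - 57

Set β = α + 4 = ∛(121), so β^3 = 121. Then (α + 4)^3 - 121 = 0, i.e. α is a root of g(x) = (x + 4)^3 - 121 = x^3 + 12x^2 + 48x - 57. Since g(x) = h(x + 4) where h(x) = x^3 - 121, and h is irreducible over Q (because 121 is not a perfect cube, so h has no rational root, and a monic cubic with no rational root is irreducible), g is also irreducible (irreducibility is preserved under the substitution x → x + 4). Hence m_α(x) = x^3 + 12x^2 + 48x - 57.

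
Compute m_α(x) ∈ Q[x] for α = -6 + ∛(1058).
m_α(x) = x^3 + 18x^2 + 108x - 842

Set β = α + 6 = ∛(1058), so β^3 = 1058. Then (α + 6)^3 - 1058 = 0, i.e. α is a root of g(x) = (x + 6)^3 - 1058 = x^3 + 18x^2 + 108x - 842. Since g(x) = h(x + 6) where h(x) = x^3 - 1058, and h is irreducible over Q (because 1058 is not a perfect cube, so h has no rational root, and a monic cubic with no rational root is irreducible), g is also irreducible (irreducibility is preserved under the substitution x → x + 6). Hence m_α(x) = x^3 + 18x^2 + 108x - 842.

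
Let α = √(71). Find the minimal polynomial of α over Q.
m_α(x) = x^2 - 71

α satisfies α^2 - 71 = 0, so x^2 - 71 annihilates α. Since d = 71 is squarefree and ≠ 1, it is not a perfect square in Q, so x^2 - 71 has no rational root and is therefore irreducible over Q (a degree-2 polynomial over a field is irreducible iff it has no root). Hence m_α(x) = x^2 - 71.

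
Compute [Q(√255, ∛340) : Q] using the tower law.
[Q(√255, ∛340) : Q] = 6

Let L = Q(√255, ∛340). Since Q(√255) ⊂ L and [Q(√255):Q] = 2, the tower law gives 2 | [L:Q]. Likewise Q(∛340) ⊂ L with [Q(∛340):Q] = 3 (because 340 is not a perfect cube), so 3 | [L:Q]. As gcd(2,3) = 1, [L:Q] is divisible by 6. Conversely L is generated over Q by √255 and ∛340, so [L:Q] ≤ 2·3 = 6. Therefore [Q(√255, ∛340) : Q] = 6.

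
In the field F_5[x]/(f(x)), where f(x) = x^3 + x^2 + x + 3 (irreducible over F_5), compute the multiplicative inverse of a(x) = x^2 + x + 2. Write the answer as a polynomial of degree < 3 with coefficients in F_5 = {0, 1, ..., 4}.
a(x)^(-1) ≡ x^2 + 4x + 4 (mod f(x))

Since f is irreducible over F_5, F_5[x]/(f) is a field and a(x) ≠ 0 has an inverse. Apply the extended Euclidean algorithm to f(x) and a(x) in F_5[x]: f(x) = (x)·a(x) + (4x + 3);  a(x) = (4x + 1)·(4x + 3) + (4). The last nonzero remainder is the constant 4 = gcd(f, a) in F_5. Back-substituting through the division chain expresses 4 = s(x)·a(x) + t(x)·f(x) with s(x) ≡ 4x^2 + x + 1 (mod f), so (4x^2 + x + 1)·a(x) ≡ 4 (mod f). Multiplying by 4^(-1) ≡ 4 in F_5 gives a(x)^(-1) ≡ 4·(4x^2 + x + 1) ≡ x^2 + 4x + 4 (mod f). Check: (x^2 + x + 2)·(x^2 + 4x + 4) = x^4 + 2x + 3 ≡ 1 (mod x^3 + x^2 + x + 3).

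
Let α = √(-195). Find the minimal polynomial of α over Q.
m_α(x) = x^2 + 195

α satisfies α^2 + 195 = 0, so x^2 + 195 annihilates α. Since d = -195 is squarefree and ≠ 1, it is not a perfect square in Q, so x^2 + 195 has no rational root and is therefore irreducible over Q (a degree-2 polynomial over a field is irreducible iff it has no root). Hence m_α(x) = x^2 + 195.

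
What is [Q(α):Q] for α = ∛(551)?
[Q(α):Q] = 3

The minimal polynomial of α is x^3 - 551, irreducible over Q since 551 is not a perfect cube (so x^3 - 551 has no rational root). Hence [Q(α):Q] = deg(m_α) = 3.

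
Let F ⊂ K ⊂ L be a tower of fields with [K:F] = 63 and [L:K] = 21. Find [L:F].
[L:F] = 1323

The tower law says that for any tower of field extensions F ⊂ K ⊂ L with finite degrees, [L:F] = [L:K] · [K:F]. Here this gives [L:F] = 21 · 63 = 1323.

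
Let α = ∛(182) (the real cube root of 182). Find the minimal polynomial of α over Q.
m_α(x) = x^3 - 182

α satisfies α^3 = 182, so x^3 - 182 annihilates α. By the rational root test, a rational root p/q (in lowest terms) of x^3 - 182 would satisfy p^3 = 182 q^3, forcing q = 1 and p^3 = 182; but 182 is not a perfect cube, contradiction. A monic cubic over Q with no rational root is irreducible (any nontrivial factorization would include a linear factor). Hence x^3 - 182 is the minimal polynomial of α, and in particular [Q(α):Q] = 3.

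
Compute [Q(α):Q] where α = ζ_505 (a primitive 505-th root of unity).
[Q(α):Q] = 400

The minimal polynomial of ζ_505 over Q is the 505-th cyclotomic polynomial Φ_505(x), which is irreducible over Q and has degree φ(505) = 400. Hence [Q(α):Q] = φ(505) = 400.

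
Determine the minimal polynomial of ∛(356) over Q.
m_α(x) = x^3 - 356

α satisfies α^3 = 356, so x^3 - 356 annihilates α. By the rational root test, a rational root p/q (in lowest terms) of x^3 - 356 would satisfy p^3 = 356 q^3, forcing q = 1 and p^3 = 356; but 356 is not a perfect cube, contradiction. A monic cubic over Q with no rational root is irreducible (any nontrivial factorization would include a linear factor). Hence x^3 - 356 is the minimal polynomial of α, and in particular [Q(α):Q] = 3.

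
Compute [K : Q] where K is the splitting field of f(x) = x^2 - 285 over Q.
[K : Q] = 2

f(x) = x^2 - 285 factors as (x - √285)(x + √285). The splitting field is K = Q(√285). Since 285 is squarefree and > 1, it is not a perfect square, so x^2 - 285 is irreducible over Q and [Q(√285) : Q] = 2. Hence [K : Q] = 2.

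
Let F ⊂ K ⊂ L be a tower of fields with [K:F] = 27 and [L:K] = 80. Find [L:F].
[L:F] = 2160

The tower law says that for any tower of field extensions F ⊂ K ⊂ L with finite degrees, [L:F] = [L:K] · [K:F]. Here this gives [L:F] = 80 · 27 = 2160.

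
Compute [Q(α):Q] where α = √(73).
[Q(α):Q] = 2

[Q(α):Q] equals the degree of the minimal polynomial of α. Here α^2 = 73 and x^2 - 73 is irreducible (d = 73 is squarefree, ≠ 1, hence not a square), so deg(m_α) = 2. Thus [Q(α):Q] = 2.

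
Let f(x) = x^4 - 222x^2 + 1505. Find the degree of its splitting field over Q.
[K : Q] = 4

Solving the quadratic in x^2: x^2 = (222 ± √(222^2 - 4·1505))/2 = (222 ± √43264)/2 = (222 ± 208)/2, giving x^2 = 215 or x^2 = 7. So f(x) = (x^2 - 215)(x^2 - 7) and the roots of f are ±√215, ±√7. Hence the splitting field is K = Q(√215, √7). Since 215 and 7 are distinct squarefree integers > 1, their product 1505 is not a perfect square, so √7 ∉ Q(√215). By the tower law [K:Q] = [Q(√215,√7):Q(√215)] · [Q(√215):Q] = 2 · 2 = 4.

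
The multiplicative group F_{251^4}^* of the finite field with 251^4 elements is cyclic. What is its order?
|F_{251^4}^*| = 3969126000

F_{251^4} has 251^4 = 3969126001 elements; its multiplicative group consists of all nonzero elements, so |F_{251^4}^*| = 3969126001 - 1 = 3969126000. (It is cyclic since any finite subgroup of the multiplicative group of a field is cyclic.)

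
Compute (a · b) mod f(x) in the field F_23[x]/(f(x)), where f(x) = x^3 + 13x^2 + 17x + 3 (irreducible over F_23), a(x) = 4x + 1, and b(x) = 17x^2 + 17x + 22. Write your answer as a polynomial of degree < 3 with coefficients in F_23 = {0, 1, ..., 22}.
a · b ≡ 6x^2 + 7x + 2 (mod f(x))

Multiply in F_23[x]: a(x)·b(x) = (4x + 1)·(17x^2 + 17x + 22) = 22x^3 + 16x^2 + 13x + 22. This has degree ≥ 3, so divide by f(x) over F_23: 22x^3 + 16x^2 + 13x + 22 = (22)·(x^3 + 13x^2 + 17x + 3) + (6x^2 + 7x + 2). Hence a·b ≡ 6x^2 + 7x + 2 (mod f). (F_23[x]/(f) is a field with 23^3 = 12167 elements since f is irreducible of degree 3.)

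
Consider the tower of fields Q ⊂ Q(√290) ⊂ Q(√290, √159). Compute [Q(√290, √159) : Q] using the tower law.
[Q(√290, √159) : Q] = 4

[Q(√290):Q] = 2 (min poly x^2 - 290, irreducible since 290 is squarefree > 1). For the top step, suppose √159 ∈ Q(√290), say √159 = c + d√290 with c, d ∈ Q. Squaring: 159 = c^2 + 290d^2 + 2cd√290. Since √290 ∉ Q this forces 2cd = 0. If d = 0 then √159 = c ∈ Q, contradicting 159 squarefree > 1. If c = 0 then 159 = 290d^2, so 290·159 = (290d)^2 is a perfect square in Q — but 290·159 = 46110 is not a perfect square (since 290 and 159 are distinct squarefree integers). Contradiction. Hence √159 ∉ Q(√290), so x^2 - 159 stays irreducible over Q(√290) and [Q(√290, √159) : Q(√290)] = 2. By the tower law, [Q(√290, √159) : Q] = 2 · 2 = 4.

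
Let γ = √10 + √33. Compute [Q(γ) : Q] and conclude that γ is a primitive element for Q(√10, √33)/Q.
[Q(γ) : Q] = 4 (equivalently, Q(γ) = Q(√10, √33))

Obviously Q(γ) ⊆ Q(√10, √33), and [Q(√10, √33):Q] = 4 (since 10, 33 are distinct squarefree integers > 1 with 330 not a perfect square). To show equality we compute the minimal polynomial of γ. From γ = √10 + √33: γ^2 = 10 + 2√(330) + 33 = 43 + 2√(330), so γ^2 - 43 = 2√(330); squaring, (γ^2 - 43)^2 = 4·330, i.e. γ^4 - 86γ^2 + 1849 - 1320 = 0, i.e. γ^4 - 86γ^2 + 529 = 0. So γ is a root of x^4 - 86x^2 + 529. This polynomial is irreducible over Q: it has no rational root (each ±√10 ± √33 is irrational), and any factorization into two quadratics over Q would force √(330) ∈ Q (pairing opposite roots) or √10, √33 ∈ Q (other pairings), all impossible. Hence [Q(γ):Q] = 4 = [Q(√10, √33):Q], so Q(γ) = Q(√10, √33).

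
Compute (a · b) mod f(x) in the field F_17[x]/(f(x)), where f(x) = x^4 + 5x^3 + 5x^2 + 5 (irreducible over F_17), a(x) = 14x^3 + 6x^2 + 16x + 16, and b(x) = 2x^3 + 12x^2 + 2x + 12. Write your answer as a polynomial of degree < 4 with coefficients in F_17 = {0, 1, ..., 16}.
a · b ≡ 3x^3 + 6x^2 + 7x + 8 (mod f(x))

Multiply in F_17[x]: a(x)·b(x) = (14x^3 + 6x^2 + 16x + 16)·(2x^3 + 12x^2 + 2x + 12) = 11x^6 + 10x^5 + 13x^4 + 13x^3 + 7x^2 + 3x + 5. This has degree ≥ 4, so divide by f(x) over F_17: 11x^6 + 10x^5 + 13x^4 + 13x^3 + 7x^2 + 3x + 5 = (11x^2 + 6x + 13)·(x^4 + 5x^3 + 5x^2 + 5) + (3x^3 + 6x^2 + 7x + 8). Hence a·b ≡ 3x^3 + 6x^2 + 7x + 8 (mod f). (F_17[x]/(f) is a field with 17^4 = 83521 elements since f is irreducible of degree 4.)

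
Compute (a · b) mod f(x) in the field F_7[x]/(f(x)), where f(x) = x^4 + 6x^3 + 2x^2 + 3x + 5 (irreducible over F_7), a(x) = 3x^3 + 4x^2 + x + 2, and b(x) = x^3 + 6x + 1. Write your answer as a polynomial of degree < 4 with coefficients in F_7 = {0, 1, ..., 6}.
a · b ≡ 5x^3 + 4x^2 + 2x (mod f(x))

Multiply in F_7[x]: a(x)·b(x) = (3x^3 + 4x^2 + x + 2)·(x^3 + 6x + 1) = 3x^6 + 4x^5 + 5x^4 + x^3 + 3x^2 + 6x + 2. This has degree ≥ 4, so divide by f(x) over F_7: 3x^6 + 4x^5 + 5x^4 + x^3 + 3x^2 + 6x + 2 = (3x^2 + 6)·(x^4 + 6x^3 + 2x^2 + 3x + 5) + (5x^3 + 4x^2 + 2x). Hence a·b ≡ 5x^3 + 4x^2 + 2x (mod f). (F_7[x]/(f) is a field with 7^4 = 2401 elements since f is irreducible of degree 4.)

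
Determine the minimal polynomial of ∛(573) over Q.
m_α(x) = x^3 - 573

α satisfies α^3 = 573, so x^3 - 573 annihilates α. By the rational root test, a rational root p/q (in lowest terms) of x^3 - 573 would satisfy p^3 = 573 q^3, forcing q = 1 and p^3 = 573; but 573 is not a perfect cube, contradiction. A monic cubic over Q with no rational root is irreducible (any nontrivial factorization would include a linear factor). Hence x^3 - 573 is the minimal polynomial of α, and in particular [Q(α):Q] = 3.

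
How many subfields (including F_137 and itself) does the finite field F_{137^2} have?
F_{137^2} has 2 subfields

The subfields of F_{p^n} are exactly the fields F_{p^d} for d | n (each is the fixed field of the unique index-d subgroup of Gal(F_{p^n}/F_p) ≅ Z/nZ). The divisors of n = 2 are {1, 2}, giving 2 subfields: F_{137^1}, F_{137^2}.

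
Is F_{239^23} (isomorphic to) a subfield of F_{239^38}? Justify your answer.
No: F_{239^23} is not a subfield of F_{239^38}

F_{p^m} embeds in F_{p^n} iff m | n. Here 23 ∤ 38 (since 38 = 1·23 + 15 with remainder 15 ≠ 0), so F_{239^23} is not a subfield of F_{239^38}. Equivalently: if it were, the tower law would give 23 = [F_{239^23}:F_239] dividing [F_{239^38}:F_239] = 38, contradiction.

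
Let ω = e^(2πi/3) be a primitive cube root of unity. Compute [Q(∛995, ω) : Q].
[Q(∛995, ω) : Q] = 6

[Q(∛995):Q] = 3 (min poly x^3 - 995, irreducible since 995 is not a perfect cube). [Q(ω):Q] = 2 (min poly x^2 + x + 1). Since Q(∛995) ⊂ R and ω ∉ R, we have ω ∉ Q(∛995), so x^2 + x + 1 remains irreducible over Q(∛995) and [Q(∛995, ω) : Q(∛995)] = 2. By the tower law, [Q(∛995, ω) : Q] = 3 · 2 = 6. (In fact Q(∛995, ω) is the splitting field of x^3 - 995 over Q.)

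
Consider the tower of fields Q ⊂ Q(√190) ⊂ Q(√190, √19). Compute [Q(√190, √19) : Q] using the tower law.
[Q(√190, √19) : Q] = 4

[Q(√190):Q] = 2 (min poly x^2 - 190, irreducible since 190 is squarefree > 1). For the top step, suppose √19 ∈ Q(√190), say √19 = c + d√190 with c, d ∈ Q. Squaring: 19 = c^2 + 190d^2 + 2cd√190. Since √190 ∉ Q this forces 2cd = 0. If d = 0 then √19 = c ∈ Q, contradicting 19 squarefree > 1. If c = 0 then 19 = 190d^2, so 190·19 = (190d)^2 is a perfect square in Q — but 190·19 = 3610 is not a perfect square (since 190 and 19 are distinct squarefree integers). Contradiction. Hence √19 ∉ Q(√190), so x^2 - 19 stays irreducible over Q(√190) and [Q(√190, √19) : Q(√190)] = 2. By the tower law, [Q(√190, √19) : Q] = 2 · 2 = 4.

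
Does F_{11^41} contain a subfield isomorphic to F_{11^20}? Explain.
No: F_{11^20} is not a subfield of F_{11^41}

F_{p^m} embeds in F_{p^n} iff m | n. Here 20 ∤ 41 (since 41 = 2·20 + 1 with remainder 1 ≠ 0), so F_{11^20} is not a subfield of F_{11^41}. Equivalently: if it were, the tower law would give 20 = [F_{11^20}:F_11] dividing [F_{11^41}:F_11] = 41, contradiction.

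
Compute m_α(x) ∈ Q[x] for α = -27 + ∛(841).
m_α(x) = x^3 + 81x^2 + 2187x + 18842

Set β = α + 27 = ∛(841), so β^3 = 841. Then (α + 27)^3 - 841 = 0, i.e. α is a root of g(x) = (x + 27)^3 - 841 = x^3 + 81x^2 + 2187x + 18842. Since g(x) = h(x + 27) where h(x) = x^3 - 841, and h is irreducible over Q (because 841 is not a perfect cube, so h has no rational root, and a monic cubic with no rational root is irreducible), g is also irreducible (irreducibility is preserved under the substitution x → x + 27). Hence m_α(x) = x^3 + 81x^2 + 2187x + 18842.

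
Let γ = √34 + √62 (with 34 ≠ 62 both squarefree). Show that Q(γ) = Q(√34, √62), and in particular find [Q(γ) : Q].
[Q(γ) : Q] = 4 (equivalently, Q(γ) = Q(√34, √62))

Obviously Q(γ) ⊆ Q(√34, √62), and [Q(√34, √62):Q] = 4 (since 34, 62 are distinct squarefree integers > 1 with 2108 not a perfect square). To show equality we compute the minimal polynomial of γ. From γ = √34 + √62: γ^2 = 34 + 2√(2108) + 62 = 96 + 2√(2108), so γ^2 - 96 = 2√(2108); squaring, (γ^2 - 96)^2 = 4·2108, i.e. γ^4 - 192γ^2 + 9216 - 8432 = 0, i.e. γ^4 - 192γ^2 + 784 = 0. So γ is a root of x^4 - 192x^2 + 784. This polynomial is irreducible over Q: it has no rational root (each ±√34 ± √62 is irrational), and any factorization into two quadratics over Q would force √(2108) ∈ Q (pairing opposite roots) or √34, √62 ∈ Q (other pairings), all impossible. Hence [Q(γ):Q] = 4 = [Q(√34, √62):Q], so Q(γ) = Q(√34, √62).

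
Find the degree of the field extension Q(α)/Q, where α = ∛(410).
[Q(α):Q] = 3

The minimal polynomial of α is x^3 - 410, irreducible over Q since 410 is not a perfect cube (so x^3 - 410 has no rational root). Hence [Q(α):Q] = deg(m_α) = 3.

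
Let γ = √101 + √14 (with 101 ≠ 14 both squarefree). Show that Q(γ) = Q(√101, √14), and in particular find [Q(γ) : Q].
[Q(γ) : Q] = 4 (equivalently, Q(γ) = Q(√101, √14))

Obviously Q(γ) ⊆ Q(√101, √14), and [Q(√101, √14):Q] = 4 (since 101, 14 are distinct squarefree integers > 1 with 1414 not a perfect square). To show equality we compute the minimal polynomial of γ. From γ = √101 + √14: γ^2 = 101 + 2√(1414) + 14 = 115 + 2√(1414), so γ^2 - 115 = 2√(1414); squaring, (γ^2 - 115)^2 = 4·1414, i.e. γ^4 - 230γ^2 + 13225 - 5656 = 0, i.e. γ^4 - 230γ^2 + 7569 = 0. So γ is a root of x^4 - 230x^2 + 7569. This polynomial is irreducible over Q: it has no rational root (each ±√101 ± √14 is irrational), and any factorization into two quadratics over Q would force √(1414) ∈ Q (pairing opposite roots) or √101, √14 ∈ Q (other pairings), all impossible. Hence [Q(γ):Q] = 4 = [Q(√101, √14):Q], so Q(γ) = Q(√101, √14).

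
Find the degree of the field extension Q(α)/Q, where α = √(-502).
[Q(α):Q] = 2

[Q(α):Q] equals the degree of the minimal polynomial of α. Here α^2 = -502 and x^2 + 502 is irreducible (d = -502 is squarefree, ≠ 1, hence not a square), so deg(m_α) = 2. Thus [Q(α):Q] = 2.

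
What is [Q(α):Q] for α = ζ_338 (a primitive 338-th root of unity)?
[Q(α):Q] = 156

The minimal polynomial of ζ_338 over Q is the 338-th cyclotomic polynomial Φ_338(x), which is irreducible over Q and has degree φ(338) = 156. Hence [Q(α):Q] = φ(338) = 156.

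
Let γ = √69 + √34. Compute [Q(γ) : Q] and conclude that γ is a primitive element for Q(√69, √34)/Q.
[Q(γ) : Q] = 4 (equivalently, Q(γ) = Q(√69, √34))

Obviously Q(γ) ⊆ Q(√69, √34), and [Q(√69, √34):Q] = 4 (since 69, 34 are distinct squarefree integers > 1 with 2346 not a perfect square). To show equality we compute the minimal polynomial of γ. From γ = √69 + √34: γ^2 = 69 + 2√(2346) + 34 = 103 + 2√(2346), so γ^2 - 103 = 2√(2346); squaring, (γ^2 - 103)^2 = 4·2346, i.e. γ^4 - 206γ^2 + 10609 - 9384 = 0, i.e. γ^4 - 206γ^2 + 1225 = 0. So γ is a root of x^4 - 206x^2 + 1225. This polynomial is irreducible over Q: it has no rational root (each ±√69 ± √34 is irrational), and any factorization into two quadratics over Q would force √(2346) ∈ Q (pairing opposite roots) or √69, √34 ∈ Q (other pairings), all impossible. Hence [Q(γ):Q] = 4 = [Q(√69, √34):Q], so Q(γ) = Q(√69, √34).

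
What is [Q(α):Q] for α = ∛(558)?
[Q(α):Q] = 3

The minimal polynomial of α is x^3 - 558, irreducible over Q since 558 is not a perfect cube (so x^3 - 558 has no rational root). Hence [Q(α):Q] = deg(m_α) = 3.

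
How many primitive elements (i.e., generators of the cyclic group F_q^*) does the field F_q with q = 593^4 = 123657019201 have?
There are φ(123657019200) = 26873856000 primitive elements

F_q^* is cyclic of order q - 1 = 123657019200. A cyclic group of order m has exactly φ(m) generators. Here m = 123657019200 = 2^6 · 3^3 · 5^2 · 11 · 13 · 37 · 541, so the number of primitive elements is φ(123657019200) = 26873856000.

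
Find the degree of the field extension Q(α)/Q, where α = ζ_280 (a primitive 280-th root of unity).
[Q(α):Q] = 96

The minimal polynomial of ζ_280 over Q is the 280-th cyclotomic polynomial Φ_280(x), which is irreducible over Q and has degree φ(280) = 96. Hence [Q(α):Q] = φ(280) = 96.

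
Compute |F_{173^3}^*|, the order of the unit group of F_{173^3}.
|F_{173^3}^*| = 5177716

F_{173^3} has 173^3 = 5177717 elements; its multiplicative group consists of all nonzero elements, so |F_{173^3}^*| = 5177717 - 1 = 5177716. (It is cyclic since any finite subgroup of the multiplicative group of a field is cyclic.)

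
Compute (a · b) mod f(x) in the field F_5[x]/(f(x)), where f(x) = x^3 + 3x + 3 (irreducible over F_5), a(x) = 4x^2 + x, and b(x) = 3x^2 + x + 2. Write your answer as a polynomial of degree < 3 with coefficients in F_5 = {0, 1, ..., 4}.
a · b ≡ 3x^2 + 4 (mod f(x))

Multiply in F_5[x]: a(x)·b(x) = (4x^2 + x)·(3x^2 + x + 2) = 2x^4 + 2x^3 + 4x^2 + 2x. This has degree ≥ 3, so divide by f(x) over F_5: 2x^4 + 2x^3 + 4x^2 + 2x = (2x + 2)·(x^3 + 3x + 3) + (3x^2 + 4). Hence a·b ≡ 3x^2 + 4 (mod f). (F_5[x]/(f) is a field with 5^3 = 125 elements since f is irreducible of degree 3.)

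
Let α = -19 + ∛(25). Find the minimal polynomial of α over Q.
m_α(x) = x^3 + 57x^2 + 1083x + 6834

Set β = α + 19 = ∛(25), so β^3 = 25. Then (α + 19)^3 - 25 = 0, i.e. α is a root of g(x) = (x + 19)^3 - 25 = x^3 + 57x^2 + 1083x + 6834. Since g(x) = h(x + 19) where h(x) = x^3 - 25, and h is irreducible over Q (because 25 is not a perfect cube, so h has no rational root, and a monic cubic with no rational root is irreducible), g is also irreducible (irreducibility is preserved under the substitution x → x + 19). Hence m_α(x) = x^3 + 57x^2 + 1083x + 6834.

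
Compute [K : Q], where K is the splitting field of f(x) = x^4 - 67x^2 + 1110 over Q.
[K : Q] = 4

Solving the quadratic in x^2: x^2 = (67 ± √(67^2 - 4·1110))/2 = (67 ± √49)/2 = (67 ± 7)/2, giving x^2 = 30 or x^2 = 37. So f(x) = (x^2 - 30)(x^2 - 37) and the roots of f are ±√30, ±√37. Hence the splitting field is K = Q(√30, √37). Since 30 and 37 are distinct squarefree integers > 1, their product 1110 is not a perfect square, so √37 ∉ Q(√30). By the tower law [K:Q] = [Q(√30,√37):Q(√30)] · [Q(√30):Q] = 2 · 2 = 4.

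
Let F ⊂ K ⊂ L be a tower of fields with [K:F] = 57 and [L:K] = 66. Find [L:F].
[L:F] = 3762

The tower law says that for any tower of field extensions F ⊂ K ⊂ L with finite degrees, [L:F] = [L:K] · [K:F]. Here this gives [L:F] = 66 · 57 = 3762.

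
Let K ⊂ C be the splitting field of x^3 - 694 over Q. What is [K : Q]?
[K : Q] = 6

The roots of x^3 - 694 are ∛694, ω∛694, ω^2∛694 where ω = e^(2πi/3) is a primitive cube root of unity, so K = Q(∛694, ω). Now [Q(∛694):Q] = 3 (since 694 is not a perfect cube, x^3 - 694 is irreducible) and [Q(ω):Q] = 2. Both 2 and 3 divide [K:Q], and [K:Q] ≤ 3·2 = 6, so [K:Q] = 6. (Equivalently: Q(∛694) ⊂ R but ω ∉ R, so [K : Q(∛694)] = 2.)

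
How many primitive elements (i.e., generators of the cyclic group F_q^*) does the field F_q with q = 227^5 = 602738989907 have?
There are φ(602738989906) = 298702508160 primitive elements

F_q^* is cyclic of order q - 1 = 602738989906. A cyclic group of order m has exactly φ(m) generators. Here m = 602738989906 = 2 · 113 · 2666986681, so the number of primitive elements is φ(602738989906) = 298702508160.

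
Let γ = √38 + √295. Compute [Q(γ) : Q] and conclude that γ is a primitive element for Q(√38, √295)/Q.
[Q(γ) : Q] = 4 (equivalently, Q(γ) = Q(√38, √295))

Obviously Q(γ) ⊆ Q(√38, √295), and [Q(√38, √295):Q] = 4 (since 38, 295 are distinct squarefree integers > 1 with 11210 not a perfect square). To show equality we compute the minimal polynomial of γ. From γ = √38 + √295: γ^2 = 38 + 2√(11210) + 295 = 333 + 2√(11210), so γ^2 - 333 = 2√(11210); squaring, (γ^2 - 333)^2 = 4·11210, i.e. γ^4 - 666γ^2 + 110889 - 44840 = 0, i.e. γ^4 - 666γ^2 + 66049 = 0. So γ is a root of x^4 - 666x^2 + 66049. This polynomial is irreducible over Q: it has no rational root (each ±√38 ± √295 is irrational), and any factorization into two quadratics over Q would force √(11210) ∈ Q (pairing opposite roots) or √38, √295 ∈ Q (other pairings), all impossible. Hence [Q(γ):Q] = 4 = [Q(√38, √295):Q], so Q(γ) = Q(√38, √295).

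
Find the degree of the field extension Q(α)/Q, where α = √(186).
[Q(α):Q] = 2

[Q(α):Q] equals the degree of the minimal polynomial of α. Here α^2 = 186 and x^2 - 186 is irreducible (d = 186 is squarefree, ≠ 1, hence not a square), so deg(m_α) = 2. Thus [Q(α):Q] = 2.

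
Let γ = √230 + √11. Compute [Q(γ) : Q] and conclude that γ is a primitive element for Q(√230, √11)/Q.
[Q(γ) : Q] = 4 (equivalently, Q(γ) = Q(√230, √11))

Obviously Q(γ) ⊆ Q(√230, √11), and [Q(√230, √11):Q] = 4 (since 230, 11 are distinct squarefree integers > 1 with 2530 not a perfect square). To show equality we compute the minimal polynomial of γ. From γ = √230 + √11: γ^2 = 230 + 2√(2530) + 11 = 241 + 2√(2530), so γ^2 - 241 = 2√(2530); squaring, (γ^2 - 241)^2 = 4·2530, i.e. γ^4 - 482γ^2 + 58081 - 10120 = 0, i.e. γ^4 - 482γ^2 + 47961 = 0. So γ is a root of x^4 - 482x^2 + 47961. This polynomial is irreducible over Q: it has no rational root (each ±√230 ± √11 is irrational), and any factorization into two quadratics over Q would force √(2530) ∈ Q (pairing opposite roots) or √230, √11 ∈ Q (other pairings), all impossible. Hence [Q(γ):Q] = 4 = [Q(√230, √11):Q], so Q(γ) = Q(√230, √11).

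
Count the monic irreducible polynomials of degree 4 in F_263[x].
There are 1196070348 monic irreducible polynomials of degree 4 over F_263

Each element of F_{263^4} that lies in no proper subfield is a root of exactly one monic irreducible of degree 4 over F_263, and each such polynomial has 4 distinct roots in F_{263^4}. By Möbius inversion the count is N_263(4) = (1/4) Σ_{d|4} μ(4/d) · 263^d = (1/4)(μ(4)·263^1 + μ(2)·263^2 + μ(1)·263^4) = 4784281392/4 = 1196070348.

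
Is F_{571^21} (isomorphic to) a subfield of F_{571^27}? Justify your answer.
No: F_{571^21} is not a subfield of F_{571^27}

F_{p^m} embeds in F_{p^n} iff m | n. Here 21 ∤ 27 (since 27 = 1·21 + 6 with remainder 6 ≠ 0), so F_{571^21} is not a subfield of F_{571^27}. Equivalently: if it were, the tower law would give 21 = [F_{571^21}:F_571] dividing [F_{571^27}:F_571] = 27, contradiction.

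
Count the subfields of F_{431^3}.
F_{431^3} has 2 subfields

The subfields of F_{p^n} are exactly the fields F_{p^d} for d | n (each is the fixed field of the unique index-d subgroup of Gal(F_{p^n}/F_p) ≅ Z/nZ). The divisors of n = 3 are {1, 3}, giving 2 subfields: F_{431^1}, F_{431^3}.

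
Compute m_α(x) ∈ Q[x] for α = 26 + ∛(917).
m_α(x) = x^3 - 78x^2 + 2028x - 18493

Set β = α - 26 = ∛(917), so β^3 = 917. Then (α - 26)^3 - 917 = 0, i.e. α is a root of g(x) = (x - 26)^3 - 917 = x^3 - 78x^2 + 2028x - 18493. Since g(x) = h(x - 26) where h(x) = x^3 - 917, and h is irreducible over Q (because 917 is not a perfect cube, so h has no rational root, and a monic cubic with no rational root is irreducible), g is also irreducible (irreducibility is preserved under the substitution x → x - 26). Hence m_α(x) = x^3 - 78x^2 + 2028x - 18493.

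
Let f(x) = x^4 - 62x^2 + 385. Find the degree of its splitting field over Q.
[K : Q] = 4

Solving the quadratic in x^2: x^2 = (62 ± √(62^2 - 4·385))/2 = (62 ± √2304)/2 = (62 ± 48)/2, giving x^2 = 55 or x^2 = 7. So f(x) = (x^2 - 55)(x^2 - 7) and the roots of f are ±√55, ±√7. Hence the splitting field is K = Q(√55, √7). Since 55 and 7 are distinct squarefree integers > 1, their product 385 is not a perfect square, so √7 ∉ Q(√55). By the tower law [K:Q] = [Q(√55,√7):Q(√55)] · [Q(√55):Q] = 2 · 2 = 4.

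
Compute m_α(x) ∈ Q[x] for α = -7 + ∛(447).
m_α(x) = x^3 + 21x^2 + 147x - 104

Set β = α + 7 = ∛(447), so β^3 = 447. Then (α + 7)^3 - 447 = 0, i.e. α is a root of g(x) = (x + 7)^3 - 447 = x^3 + 21x^2 + 147x - 104. Since g(x) = h(x + 7) where h(x) = x^3 - 447, and h is irreducible over Q (because 447 is not a perfect cube, so h has no rational root, and a monic cubic with no rational root is irreducible), g is also irreducible (irreducibility is preserved under the substitution x → x + 7). Hence m_α(x) = x^3 + 21x^2 + 147x - 104.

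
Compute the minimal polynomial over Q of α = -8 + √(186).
m_α(x) = x^2 + 16x - 122

From α + 8 = √(186), squaring gives (α + 8)^2 = 186, i.e. α^2 + 16α + 64 = 186, so α^2 + 16α - 122 = 0. The discriminant of x^2 + 16x - 122 is (16)^2 - 4·(-122) = 256 + 488 = 744, and 4·(186) is not a perfect square in Q since 186 is squarefree and ≠ 1. Hence x^2 + 16x - 122 is irreducible over Q and is the minimal polynomial of α.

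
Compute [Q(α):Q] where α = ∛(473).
[Q(α):Q] = 3

The minimal polynomial of α is x^3 - 473, irreducible over Q since 473 is not a perfect cube (so x^3 - 473 has no rational root). Hence [Q(α):Q] = deg(m_α) = 3.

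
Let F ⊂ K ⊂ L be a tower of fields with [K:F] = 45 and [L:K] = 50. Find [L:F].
[L:F] = 2250

The tower law says that for any tower of field extensions F ⊂ K ⊂ L with finite degrees, [L:F] = [L:K] · [K:F]. Here this gives [L:F] = 50 · 45 = 2250.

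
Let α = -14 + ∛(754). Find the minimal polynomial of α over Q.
m_α(x) = x^3 + 42x^2 + 588x + 1990

Set β = α + 14 = ∛(754), so β^3 = 754. Then (α + 14)^3 - 754 = 0, i.e. α is a root of g(x) = (x + 14)^3 - 754 = x^3 + 42x^2 + 588x + 1990. Since g(x) = h(x + 14) where h(x) = x^3 - 754, and h is irreducible over Q (because 754 is not a perfect cube, so h has no rational root, and a monic cubic with no rational root is irreducible), g is also irreducible (irreducibility is preserved under the substitution x → x + 14). Hence m_α(x) = x^3 + 42x^2 + 588x + 1990.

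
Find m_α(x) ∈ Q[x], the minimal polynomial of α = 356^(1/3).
m_α(x) = x^3 - 356

α satisfies α^3 = 356, so x^3 - 356 annihilates α. By the rational root test, a rational root p/q (in lowest terms) of x^3 - 356 would satisfy p^3 = 356 q^3, forcing q = 1 and p^3 = 356; but 356 is not a perfect cube, contradiction. A monic cubic over Q with no rational root is irreducible (any nontrivial factorization would include a linear factor). Hence x^3 - 356 is the minimal polynomial of α, and in particular [Q(α):Q] = 3.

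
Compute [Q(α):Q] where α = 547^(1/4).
[Q(α):Q] = 4

α is a root of x^4 - 547. By Eisenstein's criterion at the prime p = 547 (which divides the constant term 547 but p^2 = 299209 does not, since 547 is squarefree), x^4 - 547 is irreducible over Q. Hence [Q(α):Q] = 4.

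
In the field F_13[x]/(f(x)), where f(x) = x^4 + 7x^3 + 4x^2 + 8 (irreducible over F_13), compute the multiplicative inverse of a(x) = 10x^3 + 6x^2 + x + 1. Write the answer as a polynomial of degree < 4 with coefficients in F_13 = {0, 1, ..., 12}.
a(x)^(-1) ≡ 6x^3 + 11x^2 + 6x + 12 (mod f(x))

Since f is irreducible over F_13, F_13[x]/(f) is a field and a(x) ≠ 0 has an inverse. Apply the extended Euclidean algorithm to f(x) and a(x) in F_13[x]: f(x) = (4x + 10)·a(x) + (5x^2 + 12x + 11);  a(x) = (2x + 12)·(5x^2 + 12x + 11) + (4x + 12);  (5x^2 + 12x + 11) = (11x + 9)·(4x + 12) + (7). The last nonzero remainder is the constant 7 = gcd(f, a) in F_13. Back-substituting through the division chain expresses 7 = s(x)·a(x) + t(x)·f(x) with s(x) ≡ 3x^3 + 12x^2 + 3x + 6 (mod f), so (3x^3 + 12x^2 + 3x + 6)·a(x) ≡ 7 (mod f). Multiplying by 7^(-1) ≡ 2 in F_13 gives a(x)^(-1) ≡ 2·(3x^3 + 12x^2 + 3x + 6) ≡ 6x^3 + 11x^2 + 6x + 12 (mod f). Check: (10x^3 + 6x^2 + x + 1)·(6x^3 + 11x^2 + 6x + 12) = 8x^6 + 3x^5 + 2x^4 + 4x^3 + 11x^2 + 5x + 12 ≡ 1 (mod x^4 + 7x^3 + 4x^2 + 8).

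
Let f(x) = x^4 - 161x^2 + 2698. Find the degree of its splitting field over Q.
[K : Q] = 4

Solving the quadratic in x^2: x^2 = (161 ± √(161^2 - 4·2698))/2 = (161 ± √15129)/2 = (161 ± 123)/2, giving x^2 = 142 or x^2 = 19. So f(x) = (x^2 - 142)(x^2 - 19) and the roots of f are ±√142, ±√19. Hence the splitting field is K = Q(√142, √19). Since 142 and 19 are distinct squarefree integers > 1, their product 2698 is not a perfect square, so √19 ∉ Q(√142). By the tower law [K:Q] = [Q(√142,√19):Q(√142)] · [Q(√142):Q] = 2 · 2 = 4.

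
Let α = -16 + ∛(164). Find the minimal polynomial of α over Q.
m_α(x) = x^3 + 48x^2 + 768x + 3932

Set β = α + 16 = ∛(164), so β^3 = 164. Then (α + 16)^3 - 164 = 0, i.e. α is a root of g(x) = (x + 16)^3 - 164 = x^3 + 48x^2 + 768x + 3932. Since g(x) = h(x + 16) where h(x) = x^3 - 164, and h is irreducible over Q (because 164 is not a perfect cube, so h has no rational root, and a monic cubic with no rational root is irreducible), g is also irreducible (irreducibility is preserved under the substitution x → x + 16). Hence m_α(x) = x^3 + 48x^2 + 768x + 3932.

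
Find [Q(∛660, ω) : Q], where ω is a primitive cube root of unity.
[Q(∛660, ω) : Q] = 6

[Q(∛660):Q] = 3 (min poly x^3 - 660, irreducible since 660 is not a perfect cube). [Q(ω):Q] = 2 (min poly x^2 + x + 1). Since Q(∛660) ⊂ R and ω ∉ R, we have ω ∉ Q(∛660), so x^2 + x + 1 remains irreducible over Q(∛660) and [Q(∛660, ω) : Q(∛660)] = 2. By the tower law, [Q(∛660, ω) : Q] = 3 · 2 = 6. (In fact Q(∛660, ω) is the splitting field of x^3 - 660 over Q.)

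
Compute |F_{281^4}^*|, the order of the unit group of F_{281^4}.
|F_{281^4}^*| = 6234839520

F_{281^4} has 281^4 = 6234839521 elements; its multiplicative group consists of all nonzero elements, so |F_{281^4}^*| = 6234839521 - 1 = 6234839520. (It is cyclic since any finite subgroup of the multiplicative group of a field is cyclic.)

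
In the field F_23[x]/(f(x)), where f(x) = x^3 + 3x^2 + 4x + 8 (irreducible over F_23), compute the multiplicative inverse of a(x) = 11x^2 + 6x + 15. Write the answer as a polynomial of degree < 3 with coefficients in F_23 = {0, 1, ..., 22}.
a(x)^(-1) ≡ 14x^2 + 7 (mod f(x))

Since f is irreducible over F_23, F_23[x]/(f) is a field and a(x) ≠ 0 has an inverse. Apply the extended Euclidean algorithm to f(x) and a(x) in F_23[x]: f(x) = (21x + 16)·a(x) + (7x + 21);  a(x) = (18x + 6)·(7x + 21) + (4). The last nonzero remainder is the constant 4 = gcd(f, a) in F_23. Back-substituting through the division chain expresses 4 = s(x)·a(x) + t(x)·f(x) with s(x) ≡ 10x^2 + 5 (mod f), so (10x^2 + 5)·a(x) ≡ 4 (mod f). Multiplying by 4^(-1) ≡ 6 in F_23 gives a(x)^(-1) ≡ 6·(10x^2 + 5) ≡ 14x^2 + 7 (mod f). Check: (11x^2 + 6x + 15)·(14x^2 + 7) = 16x^4 + 15x^3 + 11x^2 + 19x + 13 ≡ 1 (mod x^3 + 3x^2 + 4x + 8).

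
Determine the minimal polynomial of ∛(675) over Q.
m_α(x) = x^3 - 675

α satisfies α^3 = 675, so x^3 - 675 annihilates α. By the rational root test, a rational root p/q (in lowest terms) of x^3 - 675 would satisfy p^3 = 675 q^3, forcing q = 1 and p^3 = 675; but 675 is not a perfect cube, contradiction. A monic cubic over Q with no rational root is irreducible (any nontrivial factorization would include a linear factor). Hence x^3 - 675 is the minimal polynomial of α, and in particular [Q(α):Q] = 3.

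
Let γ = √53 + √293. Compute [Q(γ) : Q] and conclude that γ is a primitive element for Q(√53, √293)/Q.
[Q(γ) : Q] = 4 (equivalently, Q(γ) = Q(√53, √293))

Obviously Q(γ) ⊆ Q(√53, √293), and [Q(√53, √293):Q] = 4 (since 53, 293 are distinct squarefree integers > 1 with 15529 not a perfect square). To show equality we compute the minimal polynomial of γ. From γ = √53 + √293: γ^2 = 53 + 2√(15529) + 293 = 346 + 2√(15529), so γ^2 - 346 = 2√(15529); squaring, (γ^2 - 346)^2 = 4·15529, i.e. γ^4 - 692γ^2 + 119716 - 62116 = 0, i.e. γ^4 - 692γ^2 + 57600 = 0. So γ is a root of x^4 - 692x^2 + 57600. This polynomial is irreducible over Q: it has no rational root (each ±√53 ± √293 is irrational), and any factorization into two quadratics over Q would force √(15529) ∈ Q (pairing opposite roots) or √53, √293 ∈ Q (other pairings), all impossible. Hence [Q(γ):Q] = 4 = [Q(√53, √293):Q], so Q(γ) = Q(√53, √293).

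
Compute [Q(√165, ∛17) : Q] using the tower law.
[Q(√165, ∛17) : Q] = 6

Let L = Q(√165, ∛17). Since Q(√165) ⊂ L and [Q(√165):Q] = 2, the tower law gives 2 | [L:Q]. Likewise Q(∛17) ⊂ L with [Q(∛17):Q] = 3 (because 17 is not a perfect cube), so 3 | [L:Q]. As gcd(2,3) = 1, [L:Q] is divisible by 6. Conversely L is generated over Q by √165 and ∛17, so [L:Q] ≤ 2·3 = 6. Therefore [Q(√165, ∛17) : Q] = 6.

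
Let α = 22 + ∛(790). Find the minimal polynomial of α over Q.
m_α(x) = x^3 - 66x^2 + 1452x - 11438

Set β = α - 22 = ∛(790), so β^3 = 790. Then (α - 22)^3 - 790 = 0, i.e. α is a root of g(x) = (x - 22)^3 - 790 = x^3 - 66x^2 + 1452x - 11438. Since g(x) = h(x - 22) where h(x) = x^3 - 790, and h is irreducible over Q (because 790 is not a perfect cube, so h has no rational root, and a monic cubic with no rational root is irreducible), g is also irreducible (irreducibility is preserved under the substitution x → x - 22). Hence m_α(x) = x^3 - 66x^2 + 1452x - 11438.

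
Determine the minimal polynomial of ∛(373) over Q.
m_α(x) = x^3 - 373

α satisfies α^3 = 373, so x^3 - 373 annihilates α. By the rational root test, a rational root p/q (in lowest terms) of x^3 - 373 would satisfy p^3 = 373 q^3, forcing q = 1 and p^3 = 373; but 373 is not a perfect cube, contradiction. A monic cubic over Q with no rational root is irreducible (any nontrivial factorization would include a linear factor). Hence x^3 - 373 is the minimal polynomial of α, and in particular [Q(α):Q] = 3.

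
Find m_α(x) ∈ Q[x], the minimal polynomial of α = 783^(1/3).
m_α(x) = x^3 - 783

α satisfies α^3 = 783, so x^3 - 783 annihilates α. By the rational root test, a rational root p/q (in lowest terms) of x^3 - 783 would satisfy p^3 = 783 q^3, forcing q = 1 and p^3 = 783; but 783 is not a perfect cube, contradiction. A monic cubic over Q with no rational root is irreducible (any nontrivial factorization would include a linear factor). Hence x^3 - 783 is the minimal polynomial of α, and in particular [Q(α):Q] = 3.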